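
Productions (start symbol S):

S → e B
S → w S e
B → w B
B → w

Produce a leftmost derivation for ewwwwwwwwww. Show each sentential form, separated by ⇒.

S ⇒ eB ⇒ ewB ⇒ ewwB ⇒ ewwwB ⇒ ewwwwB ⇒ ewwwwwB ⇒ ewwwwwwB ⇒ ewwwwwwwB ⇒ ewwwwwwwwB ⇒ ewwwwwwwwwB ⇒ ewwwwwwwwww

S ⇒ eB   [S → e B]
eB ⇒ ewB   [B → w B]
ewB ⇒ ewwB   [B → w B]
ewwB ⇒ ewwwB   [B → w B]
ewwwB ⇒ ewwwwB   [B → w B]
ewwwwB ⇒ ewwwwwB   [B → w B]
ewwwwwB ⇒ ewwwwwwB   [B → w B]
ewwwwwwB ⇒ ewwwwwwwB   [B → w B]
ewwwwwwwB ⇒ ewwwwwwwwB   [B → w B]
ewwwwwwwwB ⇒ ewwwwwwwwwB   [B → w B]
ewwwwwwwwwB ⇒ ewwwwwwwwww   [B → w]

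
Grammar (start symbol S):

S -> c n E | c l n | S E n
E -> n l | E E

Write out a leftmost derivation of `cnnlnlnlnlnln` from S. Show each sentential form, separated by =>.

S => SEn => cnEEn => cnnlEn => cnnlEEn => cnnlEEEn => cnnlEEEEn => cnnlnlEEEn => cnnlnlnlEEn => cnnlnlnlnlEn => cnnlnlnlnlnln

S => SEn   [S -> S E n]
SEn => cnEEn   [S -> c n E]
cnEEn => cnnlEn   [E -> n l]
cnnlEn => cnnlEEn   [E -> E E]
cnnlEEn => cnnlEEEn   [E -> E E]
cnnlEEEn => cnnlEEEEn   [E -> E E]
cnnlEEEEn => cnnlnlEEEn   [E -> n l]
cnnlnlEEEn => cnnlnlnlEEn   [E -> n l]
cnnlnlnlEEn => cnnlnlnlnlEn   [E -> n l]
cnnlnlnlnlEn => cnnlnlnlnlnln   [E -> n l]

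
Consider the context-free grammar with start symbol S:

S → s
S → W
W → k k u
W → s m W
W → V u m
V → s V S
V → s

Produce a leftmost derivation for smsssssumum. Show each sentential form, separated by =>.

S => W => smW => smVum => smsVSum => smssVSSum => smsssSSum => smssssSum => smssssWum => smssssVumum => smsssssumum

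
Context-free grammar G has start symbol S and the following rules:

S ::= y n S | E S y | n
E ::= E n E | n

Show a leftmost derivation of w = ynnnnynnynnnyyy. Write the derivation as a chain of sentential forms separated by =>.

S => ynS   [S ::= y n S]
ynS => ynESy   [S ::= E S y]
ynESy => ynEnESy   [E ::= E n E]
ynEnESy => ynnnESy   [E ::= n]
ynnnESy => ynnnnSy   [E ::= n]
ynnnnSy => ynnnnynSy   [S ::= y n S]
ynnnnynSy => ynnnnynESyy   [S ::= E S y]
ynnnnynESyy => ynnnnynnSyy   [E ::= n]
ynnnnynnSyy => ynnnnynnynSyy   [S ::= y n S]
ynnnnynnynSyy => ynnnnynnynESyyy   [S ::= E S y]
ynnnnynnynESyyy => ynnnnynnynnSyyy   [E ::= n]
ynnnnynnynnSyyy => ynnnnynnynnnyyy   [S ::= n]

S => ynS => ynESy => ynEnESy => ynnnESy => ynnnnSy => ynnnnynSy => ynnnnynESyy => ynnnnynnSyy => ynnnnynnynSyy => ynnnnynnynESyyy => ynnnnynnynnSyyy => ynnnnynnynnnyyy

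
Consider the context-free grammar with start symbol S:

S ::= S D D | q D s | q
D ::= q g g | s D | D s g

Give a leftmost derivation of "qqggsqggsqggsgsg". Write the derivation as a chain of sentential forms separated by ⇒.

S ⇒ SDD   [S ::= S D D]
SDD ⇒ qDsDD   [S ::= q D s]
qDsDD ⇒ qqggsDD   [D ::= q g g]
qqggsDD ⇒ qqggsqggD   [D ::= q g g]
qqggsqggD ⇒ qqggsqggDsg   [D ::= D s g]
qqggsqggDsg ⇒ qqggsqggsDsg   [D ::= s D]
qqggsqggsDsg ⇒ qqggsqggsDsgsg   [D ::= D s g]
qqggsqggsDsgsg ⇒ qqggsqggsqggsgsg   [D ::= q g g]

S⇒SDD⇒qDsDD⇒qqggsDD⇒qqggsqggD⇒qqggsqggDsg⇒qqggsqggsDsg⇒qqggsqggsDsgsg⇒qqggsqggsqggsgsg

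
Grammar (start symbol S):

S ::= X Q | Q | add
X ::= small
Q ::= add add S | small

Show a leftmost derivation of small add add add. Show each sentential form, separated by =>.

S => X Q   [S ::= X Q]
X Q => small Q   [X ::= small]
small Q => small add add S   [Q ::= add add S]
small add add S => small add add add   [S ::= add]

S => X Q => small Q => small add add S => small add add add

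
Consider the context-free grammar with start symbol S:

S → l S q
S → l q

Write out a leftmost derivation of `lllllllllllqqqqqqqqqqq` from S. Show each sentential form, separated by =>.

S=>lSq=>llSqq=>lllSqqq=>llllSqqqq=>lllllSqqqqq=>llllllSqqqqqq=>lllllllSqqqqqqq=>llllllllSqqqqqqqq=>lllllllllSqqqqqqqqq=>llllllllllSqqqqqqqqqq=>lllllllllllqqqqqqqqqqq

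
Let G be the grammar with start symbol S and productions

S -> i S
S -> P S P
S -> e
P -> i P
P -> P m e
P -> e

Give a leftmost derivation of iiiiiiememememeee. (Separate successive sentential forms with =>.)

S => iS => iPSP => iiPSP => iiPmeSP => iiPmemeSP => iiPmememeSP => iiiPmememeSP => iiiiPmememeSP => iiiiiPmememeSP => iiiiiiPmememeSP => iiiiiiPmemememeSP => iiiiiiememememeSP => iiiiiiememememeeP => iiiiiiememememeee

S => iS   [S -> i S]
iS => iPSP   [S -> P S P]
iPSP => iiPSP   [P -> i P]
iiPSP => iiPmeSP   [P -> P m e]
iiPmeSP => iiPmemeSP   [P -> P m e]
iiPmemeSP => iiPmememeSP   [P -> P m e]
iiPmememeSP => iiiPmememeSP   [P -> i P]
iiiPmememeSP => iiiiPmememeSP   [P -> i P]
iiiiPmememeSP => iiiiiPmememeSP   [P -> i P]
iiiiiPmememeSP => iiiiiiPmememeSP   [P -> i P]
iiiiiiPmememeSP => iiiiiiPmemememeSP   [P -> P m e]
iiiiiiPmemememeSP => iiiiiiememememeSP   [P -> e]
iiiiiiememememeSP => iiiiiiememememeeP   [S -> e]
iiiiiiememememeeP => iiiiiiememememeee   [P -> e]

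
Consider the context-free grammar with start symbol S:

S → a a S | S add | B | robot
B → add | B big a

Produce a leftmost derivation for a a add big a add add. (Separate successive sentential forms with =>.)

S => S add => a a S add => a a S add add => a a B add add => a a B big a add add => a a add big a add add

S => S add   [S → S add]
S add => a a S add   [S → a a S]
a a S add => a a S add add   [S → S add]
a a S add add => a a B add add   [S → B]
a a B add add => a a B big a add add   [B → B big a]
a a B big a add add => a a add big a add add   [B → add]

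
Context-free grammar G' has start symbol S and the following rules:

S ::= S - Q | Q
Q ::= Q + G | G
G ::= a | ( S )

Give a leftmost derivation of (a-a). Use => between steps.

S => Q => G => (S) => (S-Q) => (Q-Q) => (G-Q) => (a-Q) => (a-G) => (a-a)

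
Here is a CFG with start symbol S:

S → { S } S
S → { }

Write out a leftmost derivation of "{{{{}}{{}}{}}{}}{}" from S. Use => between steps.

S => {S}S   [S → { S } S]
{S}S => {{S}S}S   [S → { S } S]
{{S}S}S => {{{S}S}S}S   [S → { S } S]
{{{S}S}S}S => {{{{}}S}S}S   [S → { }]
{{{{}}S}S}S => {{{{}}{S}S}S}S   [S → { S } S]
{{{{}}{S}S}S}S => {{{{}}{{}}S}S}S   [S → { }]
{{{{}}{{}}S}S}S => {{{{}}{{}}{}}S}S   [S → { }]
{{{{}}{{}}{}}S}S => {{{{}}{{}}{}}{}}S   [S → { }]
{{{{}}{{}}{}}{}}S => {{{{}}{{}}{}}{}}{}   [S → { }]

S => {S}S => {{S}S}S => {{{S}S}S}S => {{{{}}S}S}S => {{{{}}{S}S}S}S => {{{{}}{{}}S}S}S => {{{{}}{{}}{}}S}S => {{{{}}{{}}{}}{}}S => {{{{}}{{}}{}}{}}{}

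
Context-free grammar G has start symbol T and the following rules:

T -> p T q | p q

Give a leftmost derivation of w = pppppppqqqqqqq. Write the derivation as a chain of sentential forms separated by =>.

T => pTq => ppTqq => pppTqqq => ppppTqqqq => pppppTqqqqq => ppppppTqqqqqq => pppppppqqqqqqq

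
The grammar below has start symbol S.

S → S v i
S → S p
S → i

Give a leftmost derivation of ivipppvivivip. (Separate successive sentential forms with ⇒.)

S ⇒ Sp   [S → S p]
Sp ⇒ Svip   [S → S v i]
Svip ⇒ Svivip   [S → S v i]
Svivip ⇒ Svivivip   [S → S v i]
Svivivip ⇒ Spvivivip   [S → S p]
Spvivivip ⇒ Sppvivivip   [S → S p]
Sppvivivip ⇒ Spppvivivip   [S → S p]
Spppvivivip ⇒ Svipppvivivip   [S → S v i]
Svipppvivivip ⇒ ivipppvivivip   [S → i]

S ⇒ Sp ⇒ Svip ⇒ Svivip ⇒ Svivivip ⇒ Spvivivip ⇒ Sppvivivip ⇒ Spppvivivip ⇒ Svipppvivivip ⇒ ivipppvivivip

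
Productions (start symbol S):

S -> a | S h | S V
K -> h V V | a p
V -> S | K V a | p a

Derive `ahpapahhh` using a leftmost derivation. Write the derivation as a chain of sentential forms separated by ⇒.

S ⇒ Sh ⇒ Shh ⇒ Shhh ⇒ SVhhh ⇒ SVVhhh ⇒ ShVVhhh ⇒ ahVVhhh ⇒ ahpaVhhh ⇒ ahpapahhh

S ⇒ Sh   [S -> S h]
Sh ⇒ Shh   [S -> S h]
Shh ⇒ Shhh   [S -> S h]
Shhh ⇒ SVhhh   [S -> S V]
SVhhh ⇒ SVVhhh   [S -> S V]
SVVhhh ⇒ ShVVhhh   [S -> S h]
ShVVhhh ⇒ ahVVhhh   [S -> a]
ahVVhhh ⇒ ahpaVhhh   [V -> p a]
ahpaVhhh ⇒ ahpapahhh   [V -> p a]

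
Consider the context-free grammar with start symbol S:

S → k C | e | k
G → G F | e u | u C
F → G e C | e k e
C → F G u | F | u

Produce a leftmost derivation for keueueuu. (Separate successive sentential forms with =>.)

S => kC   [S → k C]
kC => kFGu   [C → F G u]
kFGu => kGeCGu   [F → G e C]
kGeCGu => keueCGu   [G → e u]
keueCGu => keueuGu   [C → u]
keueuGu => keueueuu   [G → e u]

S => kC => kFGu => kGeCGu => keueCGu => keueuGu => keueueuu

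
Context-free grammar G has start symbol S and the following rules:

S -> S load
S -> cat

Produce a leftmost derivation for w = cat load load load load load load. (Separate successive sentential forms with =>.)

S => S load   [S -> S load]
S load => S load load   [S -> S load]
S load load => S load load load   [S -> S load]
S load load load => S load load load load   [S -> S load]
S load load load load => S load load load load load   [S -> S load]
S load load load load load => S load load load load load load   [S -> S load]
S load load load load load load => cat load load load load load load   [S -> cat]

S => S load => S load load => S load load load => S load load load load => S load load load load load => S load load load load load load => cat load load load load load load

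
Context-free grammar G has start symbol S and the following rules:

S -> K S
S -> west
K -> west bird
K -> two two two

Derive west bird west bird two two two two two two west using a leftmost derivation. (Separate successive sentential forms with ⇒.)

S ⇒ K S   [S -> K S]
K S ⇒ west bird S   [K -> west bird]
west bird S ⇒ west bird K S   [S -> K S]
west bird K S ⇒ west bird west bird S   [K -> west bird]
west bird west bird S ⇒ west bird west bird K S   [S -> K S]
west bird west bird K S ⇒ west bird west bird two two two S   [K -> two two two]
west bird west bird two two two S ⇒ west bird west bird two two two K S   [S -> K S]
west bird west bird two two two K S ⇒ west bird west bird two two two two two two S   [K -> two two two]
west bird west bird two two two two two two S ⇒ west bird west bird two two two two two two west   [S -> west]

S ⇒ K S ⇒ west bird S ⇒ west bird K S ⇒ west bird west bird S ⇒ west bird west bird K S ⇒ west bird west bird two two two S ⇒ west bird west bird two two two K S ⇒ west bird west bird two two two two two two S ⇒ west bird west bird two two two two two two west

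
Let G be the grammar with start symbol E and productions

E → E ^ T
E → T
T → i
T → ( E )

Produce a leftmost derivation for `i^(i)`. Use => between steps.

E=>E^T=>T^T=>i^T=>i^(E)=>i^(T)=>i^(i)

E => E^T   [E → E ^ T]
E^T => T^T   [E → T]
T^T => i^T   [T → i]
i^T => i^(E)   [T → ( E )]
i^(E) => i^(T)   [E → T]
i^(T) => i^(i)   [T → i]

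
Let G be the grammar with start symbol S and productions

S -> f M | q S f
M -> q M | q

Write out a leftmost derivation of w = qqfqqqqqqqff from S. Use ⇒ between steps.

S ⇒ qSf ⇒ qqSff ⇒ qqfMff ⇒ qqfqMff ⇒ qqfqqMff ⇒ qqfqqqMff ⇒ qqfqqqqMff ⇒ qqfqqqqqMff ⇒ qqfqqqqqqMff ⇒ qqfqqqqqqqff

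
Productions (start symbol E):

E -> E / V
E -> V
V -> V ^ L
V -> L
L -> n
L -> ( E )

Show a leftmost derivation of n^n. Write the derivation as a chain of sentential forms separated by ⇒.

E ⇒ V ⇒ V^L ⇒ L^L ⇒ n^L ⇒ n^n

E ⇒ V   [E -> V]
V ⇒ V^L   [V -> V ^ L]
V^L ⇒ L^L   [V -> L]
L^L ⇒ n^L   [L -> n]
n^L ⇒ n^n   [L -> n]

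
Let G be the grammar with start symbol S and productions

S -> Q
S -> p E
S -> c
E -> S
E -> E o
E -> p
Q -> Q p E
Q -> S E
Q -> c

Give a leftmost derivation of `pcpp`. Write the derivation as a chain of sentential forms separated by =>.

S => Q => SE => pEE => pSE => pQE => pSEE => pcEE => pcpE => pcpp

S => Q   [S -> Q]
Q => SE   [Q -> S E]
SE => pEE   [S -> p E]
pEE => pSE   [E -> S]
pSE => pQE   [S -> Q]
pQE => pSEE   [Q -> S E]
pSEE => pcEE   [S -> c]
pcEE => pcpE   [E -> p]
pcpE => pcpp   [E -> p]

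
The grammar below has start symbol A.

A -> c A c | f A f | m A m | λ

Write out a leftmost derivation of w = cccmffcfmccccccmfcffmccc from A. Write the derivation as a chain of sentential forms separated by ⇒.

A ⇒ cAc ⇒ ccAcc ⇒ cccAccc ⇒ cccmAmccc ⇒ cccmfAfmccc ⇒ cccmffAffmccc ⇒ cccmffcAcffmccc ⇒ cccmffcfAfcffmccc ⇒ cccmffcfmAmfcffmccc ⇒ cccmffcfmcAcmfcffmccc ⇒ cccmffcfmccAccmfcffmccc ⇒ cccmffcfmcccAcccmfcffmccc ⇒ cccmffcfmccccccmfcffmccc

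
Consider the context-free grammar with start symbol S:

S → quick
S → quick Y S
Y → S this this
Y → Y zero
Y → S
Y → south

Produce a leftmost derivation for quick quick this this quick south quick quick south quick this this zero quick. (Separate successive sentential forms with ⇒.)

S ⇒ quick Y S ⇒ quick S this this S ⇒ quick quick this this S ⇒ quick quick this this quick Y S ⇒ quick quick this this quick south S ⇒ quick quick this this quick south quick Y S ⇒ quick quick this this quick south quick Y zero S ⇒ quick quick this this quick south quick S this this zero S ⇒ quick quick this this quick south quick quick Y S this this zero S ⇒ quick quick this this quick south quick quick south S this this zero S ⇒ quick quick this this quick south quick quick south quick this this zero S ⇒ quick quick this this quick south quick quick south quick this this zero quick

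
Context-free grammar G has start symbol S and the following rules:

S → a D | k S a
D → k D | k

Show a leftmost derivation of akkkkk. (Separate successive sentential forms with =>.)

S => aD => akD => akkD => akkkD => akkkkD => akkkkk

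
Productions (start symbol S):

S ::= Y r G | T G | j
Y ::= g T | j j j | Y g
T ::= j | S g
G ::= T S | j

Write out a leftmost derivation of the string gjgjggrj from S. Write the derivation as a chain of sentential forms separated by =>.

S => YrG => YgrG => gTgrG => gSggrG => gTGggrG => gSgGggrG => gjgGggrG => gjgjggrG => gjgjggrj

S => YrG   [S ::= Y r G]
YrG => YgrG   [Y ::= Y g]
YgrG => gTgrG   [Y ::= g T]
gTgrG => gSggrG   [T ::= S g]
gSggrG => gTGggrG   [S ::= T G]
gTGggrG => gSgGggrG   [T ::= S g]
gSgGggrG => gjgGggrG   [S ::= j]
gjgGggrG => gjgjggrG   [G ::= j]
gjgjggrG => gjgjggrj   [G ::= j]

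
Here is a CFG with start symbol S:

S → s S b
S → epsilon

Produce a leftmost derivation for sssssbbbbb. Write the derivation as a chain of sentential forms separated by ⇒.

S ⇒ sSb ⇒ ssSbb ⇒ sssSbbb ⇒ ssssSbbbb ⇒ sssssSbbbbb ⇒ sssssbbbbb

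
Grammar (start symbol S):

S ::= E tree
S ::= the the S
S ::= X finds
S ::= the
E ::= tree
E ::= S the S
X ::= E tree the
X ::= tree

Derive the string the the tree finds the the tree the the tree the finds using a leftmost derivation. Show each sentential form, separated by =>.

S => the the S   [S ::= the the S]
the the S => the the X finds   [S ::= X finds]
the the X finds => the the E tree the finds   [X ::= E tree the]
the the E tree the finds => the the S the S tree the finds   [E ::= S the S]
the the S the S tree the finds => the the E tree the S tree the finds   [S ::= E tree]
the the E tree the S tree the finds => the the S the S tree the S tree the finds   [E ::= S the S]
the the S the S tree the S tree the finds => the the X finds the S tree the S tree the finds   [S ::= X finds]
the the X finds the S tree the S tree the finds => the the tree finds the S tree the S tree the finds   [X ::= tree]
the the tree finds the S tree the S tree the finds => the the tree finds the the tree the S tree the finds   [S ::= the]
the the tree finds the the tree the S tree the finds => the the tree finds the the tree the the tree the finds   [S ::= the]

S => the the S => the the X finds => the the E tree the finds => the the S the S tree the finds => the the E tree the S tree the finds => the the S the S tree the S tree the finds => the the X finds the S tree the S tree the finds => the the tree finds the S tree the S tree the finds => the the tree finds the the tree the S tree the finds => the the tree finds the the tree the the tree the finds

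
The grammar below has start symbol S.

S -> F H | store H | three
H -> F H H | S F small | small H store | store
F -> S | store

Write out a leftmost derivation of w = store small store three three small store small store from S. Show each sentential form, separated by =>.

S => store H => store small H store => store small S F small store => store small store H F small store => store small store S F small F small store => store small store three F small F small store => store small store three S small F small store => store small store three three small F small store => store small store three three small store small store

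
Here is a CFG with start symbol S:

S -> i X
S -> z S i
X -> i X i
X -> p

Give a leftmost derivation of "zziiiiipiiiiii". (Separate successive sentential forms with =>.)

S => zSi => zzSii => zziXii => zziiXiii => zziiiXiiii => zziiiiXiiiii => zziiiiiXiiiiii => zziiiiipiiiiii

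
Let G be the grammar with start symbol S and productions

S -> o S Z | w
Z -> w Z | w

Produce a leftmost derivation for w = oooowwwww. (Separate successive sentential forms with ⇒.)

S ⇒ oSZ   [S -> o S Z]
oSZ ⇒ ooSZZ   [S -> o S Z]
ooSZZ ⇒ oooSZZZ   [S -> o S Z]
oooSZZZ ⇒ ooooSZZZZ   [S -> o S Z]
ooooSZZZZ ⇒ oooowZZZZ   [S -> w]
oooowZZZZ ⇒ oooowwZZZ   [Z -> w]
oooowwZZZ ⇒ oooowwwZZ   [Z -> w]
oooowwwZZ ⇒ oooowwwwZ   [Z -> w]
oooowwwwZ ⇒ oooowwwww   [Z -> w]

S⇒oSZ⇒ooSZZ⇒oooSZZZ⇒ooooSZZZZ⇒oooowZZZZ⇒oooowwZZZ⇒oooowwwZZ⇒oooowwwwZ⇒oooowwwww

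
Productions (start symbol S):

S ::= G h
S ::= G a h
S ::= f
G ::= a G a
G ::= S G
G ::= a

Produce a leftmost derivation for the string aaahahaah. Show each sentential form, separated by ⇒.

S ⇒ Gah ⇒ SGah ⇒ GhGah ⇒ SGhGah ⇒ GhGhGah ⇒ aGahGhGah ⇒ aaahGhGah ⇒ aaahahGah ⇒ aaahahaah

S ⇒ Gah   [S ::= G a h]
Gah ⇒ SGah   [G ::= S G]
SGah ⇒ GhGah   [S ::= G h]
GhGah ⇒ SGhGah   [G ::= S G]
SGhGah ⇒ GhGhGah   [S ::= G h]
GhGhGah ⇒ aGahGhGah   [G ::= a G a]
aGahGhGah ⇒ aaahGhGah   [G ::= a]
aaahGhGah ⇒ aaahahGah   [G ::= a]
aaahahGah ⇒ aaahahaah   [G ::= a]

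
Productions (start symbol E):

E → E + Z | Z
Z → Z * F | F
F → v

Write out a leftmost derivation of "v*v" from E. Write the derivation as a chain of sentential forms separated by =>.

E => Z => Z*F => F*F => v*F => v*v

E => Z   [E → Z]
Z => Z*F   [Z → Z * F]
Z*F => F*F   [Z → F]
F*F => v*F   [F → v]
v*F => v*v   [F → v]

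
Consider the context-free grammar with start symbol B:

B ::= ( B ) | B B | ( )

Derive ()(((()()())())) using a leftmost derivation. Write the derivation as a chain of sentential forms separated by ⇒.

B ⇒ BB ⇒ ()B ⇒ ()(B) ⇒ ()((B)) ⇒ ()((BB)) ⇒ ()(((B)B)) ⇒ ()(((BB)B)) ⇒ ()(((BBB)B)) ⇒ ()(((()BB)B)) ⇒ ()(((()()B)B)) ⇒ ()(((()()())B)) ⇒ ()(((()()())()))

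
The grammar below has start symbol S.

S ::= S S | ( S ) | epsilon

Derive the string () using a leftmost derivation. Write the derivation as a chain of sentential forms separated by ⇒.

S ⇒ SS   [S ::= S S]
SS ⇒ SSS   [S ::= S S]
SSS ⇒ (S)SS   [S ::= ( S )]
(S)SS ⇒ ()SS   [S ::= epsilon]
()SS ⇒ ()S   [S ::= epsilon]
()S ⇒ ()   [S ::= epsilon]

S ⇒ SS ⇒ SSS ⇒ (S)SS ⇒ ()SS ⇒ ()S ⇒ ()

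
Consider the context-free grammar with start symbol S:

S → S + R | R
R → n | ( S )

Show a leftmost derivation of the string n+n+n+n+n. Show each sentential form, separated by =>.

S => S+R   [S → S + R]
S+R => S+R+R   [S → S + R]
S+R+R => S+R+R+R   [S → S + R]
S+R+R+R => S+R+R+R+R   [S → S + R]
S+R+R+R+R => R+R+R+R+R   [S → R]
R+R+R+R+R => n+R+R+R+R   [R → n]
n+R+R+R+R => n+n+R+R+R   [R → n]
n+n+R+R+R => n+n+n+R+R   [R → n]
n+n+n+R+R => n+n+n+n+R   [R → n]
n+n+n+n+R => n+n+n+n+n   [R → n]

S=>S+R=>S+R+R=>S+R+R+R=>S+R+R+R+R=>R+R+R+R+R=>n+R+R+R+R=>n+n+R+R+R=>n+n+n+R+R=>n+n+n+n+R=>n+n+n+n+n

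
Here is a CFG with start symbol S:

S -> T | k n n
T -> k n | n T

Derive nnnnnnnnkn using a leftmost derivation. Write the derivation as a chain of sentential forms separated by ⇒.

S ⇒ T   [S -> T]
T ⇒ nT   [T -> n T]
nT ⇒ nnT   [T -> n T]
nnT ⇒ nnnT   [T -> n T]
nnnT ⇒ nnnnT   [T -> n T]
nnnnT ⇒ nnnnnT   [T -> n T]
nnnnnT ⇒ nnnnnnT   [T -> n T]
nnnnnnT ⇒ nnnnnnnT   [T -> n T]
nnnnnnnT ⇒ nnnnnnnnT   [T -> n T]
nnnnnnnnT ⇒ nnnnnnnnkn   [T -> k n]

S ⇒ T ⇒ nT ⇒ nnT ⇒ nnnT ⇒ nnnnT ⇒ nnnnnT ⇒ nnnnnnT ⇒ nnnnnnnT ⇒ nnnnnnnnT ⇒ nnnnnnnnkn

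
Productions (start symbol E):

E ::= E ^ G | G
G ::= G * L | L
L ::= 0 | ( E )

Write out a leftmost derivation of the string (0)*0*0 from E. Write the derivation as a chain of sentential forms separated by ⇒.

E⇒G⇒G*L⇒G*L*L⇒L*L*L⇒(E)*L*L⇒(G)*L*L⇒(L)*L*L⇒(0)*L*L⇒(0)*0*L⇒(0)*0*0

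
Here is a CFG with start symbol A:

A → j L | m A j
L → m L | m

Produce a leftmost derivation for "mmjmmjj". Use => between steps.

A => mAj   [A → m A j]
mAj => mmAjj   [A → m A j]
mmAjj => mmjLjj   [A → j L]
mmjLjj => mmjmLjj   [L → m L]
mmjmLjj => mmjmmjj   [L → m]

A=>mAj=>mmAjj=>mmjLjj=>mmjmLjj=>mmjmmjj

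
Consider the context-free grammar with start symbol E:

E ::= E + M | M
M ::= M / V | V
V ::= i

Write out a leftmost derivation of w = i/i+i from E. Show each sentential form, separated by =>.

E=>E+M=>M+M=>M/V+M=>V/V+M=>i/V+M=>i/i+M=>i/i+V=>i/i+i

E => E+M   [E ::= E + M]
E+M => M+M   [E ::= M]
M+M => M/V+M   [M ::= M / V]
M/V+M => V/V+M   [M ::= V]
V/V+M => i/V+M   [V ::= i]
i/V+M => i/i+M   [V ::= i]
i/i+M => i/i+V   [M ::= V]
i/i+V => i/i+i   [V ::= i]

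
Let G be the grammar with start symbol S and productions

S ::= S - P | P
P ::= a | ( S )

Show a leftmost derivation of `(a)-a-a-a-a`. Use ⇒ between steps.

S ⇒ S-P   [S ::= S - P]
S-P ⇒ S-P-P   [S ::= S - P]
S-P-P ⇒ S-P-P-P   [S ::= S - P]
S-P-P-P ⇒ S-P-P-P-P   [S ::= S - P]
S-P-P-P-P ⇒ P-P-P-P-P   [S ::= P]
P-P-P-P-P ⇒ (S)-P-P-P-P   [P ::= ( S )]
(S)-P-P-P-P ⇒ (P)-P-P-P-P   [S ::= P]
(P)-P-P-P-P ⇒ (a)-P-P-P-P   [P ::= a]
(a)-P-P-P-P ⇒ (a)-a-P-P-P   [P ::= a]
(a)-a-P-P-P ⇒ (a)-a-a-P-P   [P ::= a]
(a)-a-a-P-P ⇒ (a)-a-a-a-P   [P ::= a]
(a)-a-a-a-P ⇒ (a)-a-a-a-a   [P ::= a]

S ⇒ S-P ⇒ S-P-P ⇒ S-P-P-P ⇒ S-P-P-P-P ⇒ P-P-P-P-P ⇒ (S)-P-P-P-P ⇒ (P)-P-P-P-P ⇒ (a)-P-P-P-P ⇒ (a)-a-P-P-P ⇒ (a)-a-a-P-P ⇒ (a)-a-a-a-P ⇒ (a)-a-a-a-a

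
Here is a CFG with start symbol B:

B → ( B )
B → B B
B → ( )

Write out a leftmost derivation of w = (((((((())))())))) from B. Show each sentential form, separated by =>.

B => (B)   [B → ( B )]
(B) => ((B))   [B → ( B )]
((B)) => (((B)))   [B → ( B )]
(((B))) => ((((B))))   [B → ( B )]
((((B)))) => ((((BB))))   [B → B B]
((((BB)))) => (((((B)B))))   [B → ( B )]
(((((B)B)))) => ((((((B))B))))   [B → ( B )]
((((((B))B)))) => (((((((B)))B))))   [B → ( B )]
(((((((B)))B)))) => (((((((())))B))))   [B → ( )]
(((((((())))B)))) => (((((((())))()))))   [B → ( )]

B => (B) => ((B)) => (((B))) => ((((B)))) => ((((BB)))) => (((((B)B)))) => ((((((B))B)))) => (((((((B)))B)))) => (((((((())))B)))) => (((((((())))()))))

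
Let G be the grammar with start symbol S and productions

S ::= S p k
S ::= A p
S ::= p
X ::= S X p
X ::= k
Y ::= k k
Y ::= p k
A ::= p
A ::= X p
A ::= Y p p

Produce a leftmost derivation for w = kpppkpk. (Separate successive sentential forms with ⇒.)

S⇒Spk⇒Spkpk⇒Appkpk⇒Xpppkpk⇒kpppkpk

S ⇒ Spk   [S ::= S p k]
Spk ⇒ Spkpk   [S ::= S p k]
Spkpk ⇒ Appkpk   [S ::= A p]
Appkpk ⇒ Xpppkpk   [A ::= X p]
Xpppkpk ⇒ kpppkpk   [X ::= k]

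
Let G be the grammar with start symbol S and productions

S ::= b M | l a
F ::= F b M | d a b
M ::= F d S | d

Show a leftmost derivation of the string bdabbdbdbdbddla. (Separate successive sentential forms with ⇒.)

S ⇒ bM   [S ::= b M]
bM ⇒ bFdS   [M ::= F d S]
bFdS ⇒ bFbMdS   [F ::= F b M]
bFbMdS ⇒ bFbMbMdS   [F ::= F b M]
bFbMbMdS ⇒ bFbMbMbMdS   [F ::= F b M]
bFbMbMbMdS ⇒ bFbMbMbMbMdS   [F ::= F b M]
bFbMbMbMbMdS ⇒ bdabbMbMbMbMdS   [F ::= d a b]
bdabbMbMbMbMdS ⇒ bdabbdbMbMbMdS   [M ::= d]
bdabbdbMbMbMdS ⇒ bdabbdbdbMbMdS   [M ::= d]
bdabbdbdbMbMdS ⇒ bdabbdbdbdbMdS   [M ::= d]
bdabbdbdbdbMdS ⇒ bdabbdbdbdbddS   [M ::= d]
bdabbdbdbdbddS ⇒ bdabbdbdbdbddla   [S ::= l a]

S⇒bM⇒bFdS⇒bFbMdS⇒bFbMbMdS⇒bFbMbMbMdS⇒bFbMbMbMbMdS⇒bdabbMbMbMbMdS⇒bdabbdbMbMbMdS⇒bdabbdbdbMbMdS⇒bdabbdbdbdbMdS⇒bdabbdbdbdbddS⇒bdabbdbdbdbddla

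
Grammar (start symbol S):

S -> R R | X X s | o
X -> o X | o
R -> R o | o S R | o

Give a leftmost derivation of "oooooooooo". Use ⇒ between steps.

S ⇒ RR ⇒ oR ⇒ ooSR ⇒ ooRRR ⇒ ooRoRR ⇒ oooSRoRR ⇒ ooooRoRR ⇒ oooooSRoRR ⇒ ooooooRoRR ⇒ ooooooooRR ⇒ oooooooooR ⇒ oooooooooo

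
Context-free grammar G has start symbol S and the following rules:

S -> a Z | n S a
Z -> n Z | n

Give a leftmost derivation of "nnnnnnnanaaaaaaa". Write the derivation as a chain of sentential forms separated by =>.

S=>nSa=>nnSaa=>nnnSaaa=>nnnnSaaaa=>nnnnnSaaaaa=>nnnnnnSaaaaaa=>nnnnnnnSaaaaaaa=>nnnnnnnaZaaaaaaa=>nnnnnnnanaaaaaaa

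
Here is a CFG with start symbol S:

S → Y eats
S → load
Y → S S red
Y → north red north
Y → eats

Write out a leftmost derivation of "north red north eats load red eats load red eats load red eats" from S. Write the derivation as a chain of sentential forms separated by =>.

S => Y eats => S S red eats => Y eats S red eats => S S red eats S red eats => Y eats S red eats S red eats => S S red eats S red eats S red eats => Y eats S red eats S red eats S red eats => north red north eats S red eats S red eats S red eats => north red north eats load red eats S red eats S red eats => north red north eats load red eats load red eats S red eats => north red north eats load red eats load red eats load red eats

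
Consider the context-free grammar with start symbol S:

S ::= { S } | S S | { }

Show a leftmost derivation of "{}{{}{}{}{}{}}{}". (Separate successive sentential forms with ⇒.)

S ⇒ SS   [S ::= S S]
SS ⇒ {}S   [S ::= { }]
{}S ⇒ {}SS   [S ::= S S]
{}SS ⇒ {}{S}S   [S ::= { S }]
{}{S}S ⇒ {}{SS}S   [S ::= S S]
{}{SS}S ⇒ {}{{}S}S   [S ::= { }]
{}{{}S}S ⇒ {}{{}SS}S   [S ::= S S]
{}{{}SS}S ⇒ {}{{}SSS}S   [S ::= S S]
{}{{}SSS}S ⇒ {}{{}SSSS}S   [S ::= S S]
{}{{}SSSS}S ⇒ {}{{}{}SSS}S   [S ::= { }]
{}{{}{}SSS}S ⇒ {}{{}{}{}SS}S   [S ::= { }]
{}{{}{}{}SS}S ⇒ {}{{}{}{}{}S}S   [S ::= { }]
{}{{}{}{}{}S}S ⇒ {}{{}{}{}{}{}}S   [S ::= { }]
{}{{}{}{}{}{}}S ⇒ {}{{}{}{}{}{}}{}   [S ::= { }]

S⇒SS⇒{}S⇒{}SS⇒{}{S}S⇒{}{SS}S⇒{}{{}S}S⇒{}{{}SS}S⇒{}{{}SSS}S⇒{}{{}SSSS}S⇒{}{{}{}SSS}S⇒{}{{}{}{}SS}S⇒{}{{}{}{}{}S}S⇒{}{{}{}{}{}{}}S⇒{}{{}{}{}{}{}}{}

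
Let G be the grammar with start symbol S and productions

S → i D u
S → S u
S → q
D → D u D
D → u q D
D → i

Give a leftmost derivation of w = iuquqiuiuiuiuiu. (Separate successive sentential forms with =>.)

S => iDu => iDuDu => iDuDuDu => iDuDuDuDu => iuqDuDuDuDu => iuquqDuDuDuDu => iuquqDuDuDuDuDu => iuquqiuDuDuDuDu => iuquqiuiuDuDuDu => iuquqiuiuiuDuDu => iuquqiuiuiuiuDu => iuquqiuiuiuiuiu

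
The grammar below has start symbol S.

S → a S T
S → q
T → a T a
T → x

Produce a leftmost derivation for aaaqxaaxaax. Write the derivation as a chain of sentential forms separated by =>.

S => aST => aaSTT => aaaSTTT => aaaqTTT => aaaqxTT => aaaqxaTaT => aaaqxaaTaaT => aaaqxaaxaaT => aaaqxaaxaax

S => aST   [S → a S T]
aST => aaSTT   [S → a S T]
aaSTT => aaaSTTT   [S → a S T]
aaaSTTT => aaaqTTT   [S → q]
aaaqTTT => aaaqxTT   [T → x]
aaaqxTT => aaaqxaTaT   [T → a T a]
aaaqxaTaT => aaaqxaaTaaT   [T → a T a]
aaaqxaaTaaT => aaaqxaaxaaT   [T → x]
aaaqxaaxaaT => aaaqxaaxaax   [T → x]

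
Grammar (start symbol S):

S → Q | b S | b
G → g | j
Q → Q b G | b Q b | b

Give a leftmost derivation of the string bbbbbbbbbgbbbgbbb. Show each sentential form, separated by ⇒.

S ⇒ Q ⇒ bQb ⇒ bbQbb ⇒ bbbQbbb ⇒ bbbQbGbbb ⇒ bbbbQbbGbbb ⇒ bbbbbQbbbGbbb ⇒ bbbbbQbGbbbGbbb ⇒ bbbbbbQbbGbbbGbbb ⇒ bbbbbbbbbGbbbGbbb ⇒ bbbbbbbbbgbbbGbbb ⇒ bbbbbbbbbgbbbgbbb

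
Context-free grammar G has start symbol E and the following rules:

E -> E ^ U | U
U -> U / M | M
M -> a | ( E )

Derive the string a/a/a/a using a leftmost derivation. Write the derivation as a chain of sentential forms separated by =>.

E => U => U/M => U/M/M => U/M/M/M => M/M/M/M => a/M/M/M => a/a/M/M => a/a/a/M => a/a/a/a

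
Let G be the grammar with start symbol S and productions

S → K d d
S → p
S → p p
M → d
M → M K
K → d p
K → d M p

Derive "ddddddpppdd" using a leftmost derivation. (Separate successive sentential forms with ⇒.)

S⇒Kdd⇒dMpdd⇒dMKpdd⇒ddKpdd⇒dddMppdd⇒dddMKppdd⇒ddddKppdd⇒dddddMpppdd⇒ddddddpppdd

S ⇒ Kdd   [S → K d d]
Kdd ⇒ dMpdd   [K → d M p]
dMpdd ⇒ dMKpdd   [M → M K]
dMKpdd ⇒ ddKpdd   [M → d]
ddKpdd ⇒ dddMppdd   [K → d M p]
dddMppdd ⇒ dddMKppdd   [M → M K]
dddMKppdd ⇒ ddddKppdd   [M → d]
ddddKppdd ⇒ dddddMpppdd   [K → d M p]
dddddMpppdd ⇒ ddddddpppdd   [M → d]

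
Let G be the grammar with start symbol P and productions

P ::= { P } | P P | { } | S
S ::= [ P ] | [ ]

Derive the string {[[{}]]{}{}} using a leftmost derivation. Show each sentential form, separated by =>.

P => {P} => {PP} => {SP} => {[P]P} => {[S]P} => {[[P]]P} => {[[{}]]P} => {[[{}]]PP} => {[[{}]]{}P} => {[[{}]]{}{}}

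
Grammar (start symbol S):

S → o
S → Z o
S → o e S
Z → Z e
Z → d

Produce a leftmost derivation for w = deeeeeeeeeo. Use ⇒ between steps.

S⇒Zo⇒Zeo⇒Zeeo⇒Zeeeo⇒Zeeeeo⇒Zeeeeeo⇒Zeeeeeeo⇒Zeeeeeeeo⇒Zeeeeeeeeo⇒Zeeeeeeeeeo⇒deeeeeeeeeo

S ⇒ Zo   [S → Z o]
Zo ⇒ Zeo   [Z → Z e]
Zeo ⇒ Zeeo   [Z → Z e]
Zeeo ⇒ Zeeeo   [Z → Z e]
Zeeeo ⇒ Zeeeeo   [Z → Z e]
Zeeeeo ⇒ Zeeeeeo   [Z → Z e]
Zeeeeeo ⇒ Zeeeeeeo   [Z → Z e]
Zeeeeeeo ⇒ Zeeeeeeeo   [Z → Z e]
Zeeeeeeeo ⇒ Zeeeeeeeeo   [Z → Z e]
Zeeeeeeeeo ⇒ Zeeeeeeeeeo   [Z → Z e]
Zeeeeeeeeeo ⇒ deeeeeeeeeo   [Z → d]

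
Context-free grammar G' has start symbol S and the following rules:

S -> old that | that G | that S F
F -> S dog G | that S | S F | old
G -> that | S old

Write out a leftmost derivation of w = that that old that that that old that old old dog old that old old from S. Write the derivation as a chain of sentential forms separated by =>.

S => that S F => that that S F F => that that old that F F => that that old that S dog G F => that that old that that G dog G F => that that old that that S old dog G F => that that old that that that G old dog G F => that that old that that that S old old dog G F => that that old that that that old that old old dog G F => that that old that that that old that old old dog S old F => that that old that that that old that old old dog old that old F => that that old that that that old that old old dog old that old old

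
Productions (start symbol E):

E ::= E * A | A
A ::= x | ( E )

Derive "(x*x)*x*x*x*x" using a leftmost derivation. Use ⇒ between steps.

E ⇒ E*A   [E ::= E * A]
E*A ⇒ E*A*A   [E ::= E * A]
E*A*A ⇒ E*A*A*A   [E ::= E * A]
E*A*A*A ⇒ E*A*A*A*A   [E ::= E * A]
E*A*A*A*A ⇒ A*A*A*A*A   [E ::= A]
A*A*A*A*A ⇒ (E)*A*A*A*A   [A ::= ( E )]
(E)*A*A*A*A ⇒ (E*A)*A*A*A*A   [E ::= E * A]
(E*A)*A*A*A*A ⇒ (A*A)*A*A*A*A   [E ::= A]
(A*A)*A*A*A*A ⇒ (x*A)*A*A*A*A   [A ::= x]
(x*A)*A*A*A*A ⇒ (x*x)*A*A*A*A   [A ::= x]
(x*x)*A*A*A*A ⇒ (x*x)*x*A*A*A   [A ::= x]
(x*x)*x*A*A*A ⇒ (x*x)*x*x*A*A   [A ::= x]
(x*x)*x*x*A*A ⇒ (x*x)*x*x*x*A   [A ::= x]
(x*x)*x*x*x*A ⇒ (x*x)*x*x*x*x   [A ::= x]

E ⇒ E*A ⇒ E*A*A ⇒ E*A*A*A ⇒ E*A*A*A*A ⇒ A*A*A*A*A ⇒ (E)*A*A*A*A ⇒ (E*A)*A*A*A*A ⇒ (A*A)*A*A*A*A ⇒ (x*A)*A*A*A*A ⇒ (x*x)*A*A*A*A ⇒ (x*x)*x*A*A*A ⇒ (x*x)*x*x*A*A ⇒ (x*x)*x*x*x*A ⇒ (x*x)*x*x*x*x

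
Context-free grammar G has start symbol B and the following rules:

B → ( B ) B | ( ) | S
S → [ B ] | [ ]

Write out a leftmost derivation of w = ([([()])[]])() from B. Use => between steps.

B => (B)B => (S)B => ([B])B => ([(B)B])B => ([(S)B])B => ([([B])B])B => ([([()])B])B => ([([()])S])B => ([([()])[]])B => ([([()])[]])()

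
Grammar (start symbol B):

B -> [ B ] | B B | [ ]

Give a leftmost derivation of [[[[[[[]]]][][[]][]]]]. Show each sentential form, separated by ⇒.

B ⇒ [B]   [B -> [ B ]]
[B] ⇒ [[B]]   [B -> [ B ]]
[[B]] ⇒ [[[B]]]   [B -> [ B ]]
[[[B]]] ⇒ [[[BB]]]   [B -> B B]
[[[BB]]] ⇒ [[[BBB]]]   [B -> B B]
[[[BBB]]] ⇒ [[[[B]BB]]]   [B -> [ B ]]
[[[[B]BB]]] ⇒ [[[[[B]]BB]]]   [B -> [ B ]]
[[[[[B]]BB]]] ⇒ [[[[[[B]]]BB]]]   [B -> [ B ]]
[[[[[[B]]]BB]]] ⇒ [[[[[[[]]]]BB]]]   [B -> [ ]]
[[[[[[[]]]]BB]]] ⇒ [[[[[[[]]]]BBB]]]   [B -> B B]
[[[[[[[]]]]BBB]]] ⇒ [[[[[[[]]]][]BB]]]   [B -> [ ]]
[[[[[[[]]]][]BB]]] ⇒ [[[[[[[]]]][][B]B]]]   [B -> [ B ]]
[[[[[[[]]]][][B]B]]] ⇒ [[[[[[[]]]][][[]]B]]]   [B -> [ ]]
[[[[[[[]]]][][[]]B]]] ⇒ [[[[[[[]]]][][[]][]]]]   [B -> [ ]]

B⇒[B]⇒[[B]]⇒[[[B]]]⇒[[[BB]]]⇒[[[BBB]]]⇒[[[[B]BB]]]⇒[[[[[B]]BB]]]⇒[[[[[[B]]]BB]]]⇒[[[[[[[]]]]BB]]]⇒[[[[[[[]]]]BBB]]]⇒[[[[[[[]]]][]BB]]]⇒[[[[[[[]]]][][B]B]]]⇒[[[[[[[]]]][][[]]B]]]⇒[[[[[[[]]]][][[]][]]]]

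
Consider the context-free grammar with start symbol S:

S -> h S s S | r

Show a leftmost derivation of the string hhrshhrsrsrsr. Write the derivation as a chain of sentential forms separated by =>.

S=>hSsS=>hhSsSsS=>hhrsSsS=>hhrshSsSsS=>hhrshhSsSsSsS=>hhrshhrsSsSsS=>hhrshhrsrsSsS=>hhrshhrsrsrsS=>hhrshhrsrsrsr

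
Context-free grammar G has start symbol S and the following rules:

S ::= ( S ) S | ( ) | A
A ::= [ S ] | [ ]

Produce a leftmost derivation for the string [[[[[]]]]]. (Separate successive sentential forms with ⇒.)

S⇒A⇒[S]⇒[A]⇒[[S]]⇒[[A]]⇒[[[S]]]⇒[[[A]]]⇒[[[[S]]]]⇒[[[[A]]]]⇒[[[[[]]]]]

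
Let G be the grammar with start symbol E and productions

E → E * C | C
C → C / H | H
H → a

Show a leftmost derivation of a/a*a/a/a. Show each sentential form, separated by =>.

E=>E*C=>C*C=>C/H*C=>H/H*C=>a/H*C=>a/a*C=>a/a*C/H=>a/a*C/H/H=>a/a*H/H/H=>a/a*a/H/H=>a/a*a/a/H=>a/a*a/a/a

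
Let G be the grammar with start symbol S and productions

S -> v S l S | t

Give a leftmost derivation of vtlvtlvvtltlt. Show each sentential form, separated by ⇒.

S ⇒ vSlS ⇒ vtlS ⇒ vtlvSlS ⇒ vtlvtlS ⇒ vtlvtlvSlS ⇒ vtlvtlvvSlSlS ⇒ vtlvtlvvtlSlS ⇒ vtlvtlvvtltlS ⇒ vtlvtlvvtltlt

S ⇒ vSlS   [S -> v S l S]
vSlS ⇒ vtlS   [S -> t]
vtlS ⇒ vtlvSlS   [S -> v S l S]
vtlvSlS ⇒ vtlvtlS   [S -> t]
vtlvtlS ⇒ vtlvtlvSlS   [S -> v S l S]
vtlvtlvSlS ⇒ vtlvtlvvSlSlS   [S -> v S l S]
vtlvtlvvSlSlS ⇒ vtlvtlvvtlSlS   [S -> t]
vtlvtlvvtlSlS ⇒ vtlvtlvvtltlS   [S -> t]
vtlvtlvvtltlS ⇒ vtlvtlvvtltlt   [S -> t]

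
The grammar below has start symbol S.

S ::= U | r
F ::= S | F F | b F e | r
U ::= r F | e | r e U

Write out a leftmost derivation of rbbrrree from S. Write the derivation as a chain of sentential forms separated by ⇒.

S ⇒ U   [S ::= U]
U ⇒ rF   [U ::= r F]
rF ⇒ rbFe   [F ::= b F e]
rbFe ⇒ rbbFee   [F ::= b F e]
rbbFee ⇒ rbbFFee   [F ::= F F]
rbbFFee ⇒ rbbFFFee   [F ::= F F]
rbbFFFee ⇒ rbbrFFee   [F ::= r]
rbbrFFee ⇒ rbbrrFee   [F ::= r]
rbbrrFee ⇒ rbbrrree   [F ::= r]

S ⇒ U ⇒ rF ⇒ rbFe ⇒ rbbFee ⇒ rbbFFee ⇒ rbbFFFee ⇒ rbbrFFee ⇒ rbbrrFee ⇒ rbbrrree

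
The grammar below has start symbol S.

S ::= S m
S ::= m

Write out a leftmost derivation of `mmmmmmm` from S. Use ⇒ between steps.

S ⇒ Sm   [S ::= S m]
Sm ⇒ Smm   [S ::= S m]
Smm ⇒ Smmm   [S ::= S m]
Smmm ⇒ Smmmm   [S ::= S m]
Smmmm ⇒ Smmmmm   [S ::= S m]
Smmmmm ⇒ Smmmmmm   [S ::= S m]
Smmmmmm ⇒ mmmmmmm   [S ::= m]

S⇒Sm⇒Smm⇒Smmm⇒Smmmm⇒Smmmmm⇒Smmmmmm⇒mmmmmmm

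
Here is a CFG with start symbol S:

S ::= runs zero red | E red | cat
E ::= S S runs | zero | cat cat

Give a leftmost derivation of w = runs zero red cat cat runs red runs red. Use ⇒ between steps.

S ⇒ E red   [S ::= E red]
E red ⇒ S S runs red   [E ::= S S runs]
S S runs red ⇒ runs zero red S runs red   [S ::= runs zero red]
runs zero red S runs red ⇒ runs zero red E red runs red   [S ::= E red]
runs zero red E red runs red ⇒ runs zero red S S runs red runs red   [E ::= S S runs]
runs zero red S S runs red runs red ⇒ runs zero red cat S runs red runs red   [S ::= cat]
runs zero red cat S runs red runs red ⇒ runs zero red cat cat runs red runs red   [S ::= cat]

S ⇒ E red ⇒ S S runs red ⇒ runs zero red S runs red ⇒ runs zero red E red runs red ⇒ runs zero red S S runs red runs red ⇒ runs zero red cat S runs red runs red ⇒ runs zero red cat cat runs red runs red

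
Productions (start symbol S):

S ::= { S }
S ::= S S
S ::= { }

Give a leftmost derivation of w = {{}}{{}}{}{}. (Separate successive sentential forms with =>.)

S => SS => SSS => SSSS => {S}SSS => {{}}SSS => {{}}{S}SS => {{}}{{}}SS => {{}}{{}}{}S => {{}}{{}}{}{}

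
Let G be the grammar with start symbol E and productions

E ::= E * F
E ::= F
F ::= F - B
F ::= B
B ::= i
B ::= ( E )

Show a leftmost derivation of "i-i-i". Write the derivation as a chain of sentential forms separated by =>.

E => F => F-B => F-B-B => B-B-B => i-B-B => i-i-B => i-i-i

E => F   [E ::= F]
F => F-B   [F ::= F - B]
F-B => F-B-B   [F ::= F - B]
F-B-B => B-B-B   [F ::= B]
B-B-B => i-B-B   [B ::= i]
i-B-B => i-i-B   [B ::= i]
i-i-B => i-i-i   [B ::= i]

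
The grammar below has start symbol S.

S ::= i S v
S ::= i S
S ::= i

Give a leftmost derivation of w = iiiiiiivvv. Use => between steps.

S => iSv => iiSv => iiiSv => iiiiSvv => iiiiiSvvv => iiiiiiSvvv => iiiiiiivvv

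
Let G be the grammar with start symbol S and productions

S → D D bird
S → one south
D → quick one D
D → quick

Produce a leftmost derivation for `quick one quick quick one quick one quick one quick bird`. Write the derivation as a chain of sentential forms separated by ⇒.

S ⇒ D D bird ⇒ quick one D D bird ⇒ quick one quick D bird ⇒ quick one quick quick one D bird ⇒ quick one quick quick one quick one D bird ⇒ quick one quick quick one quick one quick one D bird ⇒ quick one quick quick one quick one quick one quick bird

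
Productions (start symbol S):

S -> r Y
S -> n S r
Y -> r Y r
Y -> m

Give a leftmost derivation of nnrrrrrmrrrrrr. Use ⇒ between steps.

S ⇒ nSr   [S -> n S r]
nSr ⇒ nnSrr   [S -> n S r]
nnSrr ⇒ nnrYrr   [S -> r Y]
nnrYrr ⇒ nnrrYrrr   [Y -> r Y r]
nnrrYrrr ⇒ nnrrrYrrrr   [Y -> r Y r]
nnrrrYrrrr ⇒ nnrrrrYrrrrr   [Y -> r Y r]
nnrrrrYrrrrr ⇒ nnrrrrrYrrrrrr   [Y -> r Y r]
nnrrrrrYrrrrrr ⇒ nnrrrrrmrrrrrr   [Y -> m]

S⇒nSr⇒nnSrr⇒nnrYrr⇒nnrrYrrr⇒nnrrrYrrrr⇒nnrrrrYrrrrr⇒nnrrrrrYrrrrrr⇒nnrrrrrmrrrrrr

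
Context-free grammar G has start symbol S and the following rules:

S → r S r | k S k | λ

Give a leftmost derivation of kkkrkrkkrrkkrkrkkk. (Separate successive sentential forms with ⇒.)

S ⇒ kSk ⇒ kkSkk ⇒ kkkSkkk ⇒ kkkrSrkkk ⇒ kkkrkSkrkkk ⇒ kkkrkrSrkrkkk ⇒ kkkrkrkSkrkrkkk ⇒ kkkrkrkkSkkrkrkkk ⇒ kkkrkrkkrSrkkrkrkkk ⇒ kkkrkrkkrrkkrkrkkk

S ⇒ kSk   [S → k S k]
kSk ⇒ kkSkk   [S → k S k]
kkSkk ⇒ kkkSkkk   [S → k S k]
kkkSkkk ⇒ kkkrSrkkk   [S → r S r]
kkkrSrkkk ⇒ kkkrkSkrkkk   [S → k S k]
kkkrkSkrkkk ⇒ kkkrkrSrkrkkk   [S → r S r]
kkkrkrSrkrkkk ⇒ kkkrkrkSkrkrkkk   [S → k S k]
kkkrkrkSkrkrkkk ⇒ kkkrkrkkSkkrkrkkk   [S → k S k]
kkkrkrkkSkkrkrkkk ⇒ kkkrkrkkrSrkkrkrkkk   [S → r S r]
kkkrkrkkrSrkkrkrkkk ⇒ kkkrkrkkrrkkrkrkkk   [S → λ]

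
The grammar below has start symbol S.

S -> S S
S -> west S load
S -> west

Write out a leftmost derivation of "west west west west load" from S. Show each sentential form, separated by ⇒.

S ⇒ west S load ⇒ west S S load ⇒ west S S S load ⇒ west west S S load ⇒ west west west S load ⇒ west west west west load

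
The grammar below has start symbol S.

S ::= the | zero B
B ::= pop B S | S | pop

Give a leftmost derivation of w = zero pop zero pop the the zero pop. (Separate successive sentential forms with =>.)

S => zero B => zero pop B S => zero pop S S => zero pop zero B S => zero pop zero pop B S S => zero pop zero pop S S S => zero pop zero pop the S S => zero pop zero pop the the S => zero pop zero pop the the zero B => zero pop zero pop the the zero pop

S => zero B   [S ::= zero B]
zero B => zero pop B S   [B ::= pop B S]
zero pop B S => zero pop S S   [B ::= S]
zero pop S S => zero pop zero B S   [S ::= zero B]
zero pop zero B S => zero pop zero pop B S S   [B ::= pop B S]
zero pop zero pop B S S => zero pop zero pop S S S   [B ::= S]
zero pop zero pop S S S => zero pop zero pop the S S   [S ::= the]
zero pop zero pop the S S => zero pop zero pop the the S   [S ::= the]
zero pop zero pop the the S => zero pop zero pop the the zero B   [S ::= zero B]
zero pop zero pop the the zero B => zero pop zero pop the the zero pop   [B ::= pop]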